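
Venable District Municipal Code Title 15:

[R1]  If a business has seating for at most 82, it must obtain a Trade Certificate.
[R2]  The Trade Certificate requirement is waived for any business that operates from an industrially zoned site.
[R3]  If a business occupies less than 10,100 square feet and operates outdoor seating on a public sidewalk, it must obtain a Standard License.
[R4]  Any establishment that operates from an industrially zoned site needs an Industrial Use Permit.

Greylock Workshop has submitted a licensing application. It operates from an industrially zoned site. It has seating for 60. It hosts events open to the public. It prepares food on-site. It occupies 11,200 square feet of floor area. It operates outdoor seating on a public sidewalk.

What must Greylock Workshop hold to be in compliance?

Industrial Use Permit

[R1] seating 60 ≤ 82 → Trade Certificate required.
[R2] operates from an industrially zoned site → exempt from Trade Certificate.
[R3] floor area 11,200 square feet ≥ 10,100 square feet; operates outdoor seating on a public sidewalk → Standard License not required.
[R4] operates from an industrially zoned site → Industrial Use Permit required.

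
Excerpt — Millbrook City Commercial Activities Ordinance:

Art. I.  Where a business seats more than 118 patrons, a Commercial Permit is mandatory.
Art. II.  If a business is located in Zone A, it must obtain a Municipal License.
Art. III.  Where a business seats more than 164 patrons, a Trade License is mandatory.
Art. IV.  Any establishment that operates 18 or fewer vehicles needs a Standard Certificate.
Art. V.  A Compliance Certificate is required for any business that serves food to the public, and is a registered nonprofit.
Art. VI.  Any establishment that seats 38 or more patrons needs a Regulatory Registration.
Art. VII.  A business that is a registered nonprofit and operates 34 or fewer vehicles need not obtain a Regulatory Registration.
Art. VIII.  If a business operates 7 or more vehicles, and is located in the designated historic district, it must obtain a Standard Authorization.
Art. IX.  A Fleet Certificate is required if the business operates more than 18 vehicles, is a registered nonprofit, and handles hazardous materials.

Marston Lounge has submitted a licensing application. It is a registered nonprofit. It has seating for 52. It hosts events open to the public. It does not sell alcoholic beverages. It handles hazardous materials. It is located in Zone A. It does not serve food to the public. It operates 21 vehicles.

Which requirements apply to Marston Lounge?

Art. I. seating 52 ≤ 118 → Commercial Permit not required.
Art. II. is located in Zone A → Municipal License required.
Art. III. seating 52 ≤ 164 → Trade License not required.
Art. IV. vehicles 21 > 18 → Standard Certificate not required.
Art. V. does not serve food to the public; is a registered nonprofit → Compliance Certificate not required.
Art. VI. seating 52 ≥ 38 → Regulatory Registration required.
Art. VII. is a registered nonprofit; vehicles 21 ≤ 34 → exempt from Regulatory Registration.
Art. VIII. vehicles 21 ≥ 7; is located in Zone A (not: is located in the designated historic district) → Standard Authorization not required.
Art. IX. vehicles 21 > 18; is a registered nonprofit; handles hazardous materials → Fleet Certificate required.

Fleet Certificate, Municipal License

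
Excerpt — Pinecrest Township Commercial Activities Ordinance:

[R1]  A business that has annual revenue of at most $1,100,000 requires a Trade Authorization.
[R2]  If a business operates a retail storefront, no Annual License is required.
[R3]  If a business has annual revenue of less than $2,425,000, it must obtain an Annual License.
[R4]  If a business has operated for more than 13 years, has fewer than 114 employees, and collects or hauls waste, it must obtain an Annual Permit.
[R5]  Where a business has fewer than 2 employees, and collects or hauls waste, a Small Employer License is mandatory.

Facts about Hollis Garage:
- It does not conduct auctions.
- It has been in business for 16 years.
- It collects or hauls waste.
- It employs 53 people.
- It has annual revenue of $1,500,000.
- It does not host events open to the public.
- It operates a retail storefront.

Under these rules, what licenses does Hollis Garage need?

Annual Permit

[R1] revenue $1,500,000 > $1,100,000 → Trade Authorization not required.
[R2] operates a retail storefront → exempt from Annual License.
[R3] revenue $1,500,000 < $2,425,000 → Annual License required.
[R4] years in business 16 > 13; employees 53 < 114; collects or hauls waste → Annual Permit required.
[R5] employees 53 ≥ 2; collects or hauls waste → Small Employer License not required.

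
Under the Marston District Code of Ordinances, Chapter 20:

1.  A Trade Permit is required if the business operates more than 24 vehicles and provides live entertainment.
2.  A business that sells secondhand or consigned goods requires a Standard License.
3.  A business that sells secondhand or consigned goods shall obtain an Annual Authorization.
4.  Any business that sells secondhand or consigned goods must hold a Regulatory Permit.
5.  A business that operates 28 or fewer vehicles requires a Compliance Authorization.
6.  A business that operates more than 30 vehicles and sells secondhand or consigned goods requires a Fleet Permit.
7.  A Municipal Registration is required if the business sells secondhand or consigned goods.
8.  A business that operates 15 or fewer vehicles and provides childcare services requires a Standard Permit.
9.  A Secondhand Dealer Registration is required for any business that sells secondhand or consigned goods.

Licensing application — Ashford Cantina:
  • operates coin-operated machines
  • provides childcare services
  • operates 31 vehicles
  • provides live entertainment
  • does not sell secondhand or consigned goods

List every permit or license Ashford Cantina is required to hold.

1. vehicles 31 > 24; provides live entertainment → Trade Permit required.
2. does not sell secondhand or consigned goods → Standard License not required.
3. does not sell secondhand or consigned goods → Annual Authorization not required.
4. does not sell secondhand or consigned goods → Regulatory Permit not required.
5. vehicles 31 > 28 → Compliance Authorization not required.
6. vehicles 31 > 30; does not sell secondhand or consigned goods → Fleet Permit not required.
7. does not sell secondhand or consigned goods → Municipal Registration not required.
8. vehicles 31 > 15; provides childcare services → Standard Permit not required.
9. does not sell secondhand or consigned goods → Secondhand Dealer Registration not required.

Trade Permit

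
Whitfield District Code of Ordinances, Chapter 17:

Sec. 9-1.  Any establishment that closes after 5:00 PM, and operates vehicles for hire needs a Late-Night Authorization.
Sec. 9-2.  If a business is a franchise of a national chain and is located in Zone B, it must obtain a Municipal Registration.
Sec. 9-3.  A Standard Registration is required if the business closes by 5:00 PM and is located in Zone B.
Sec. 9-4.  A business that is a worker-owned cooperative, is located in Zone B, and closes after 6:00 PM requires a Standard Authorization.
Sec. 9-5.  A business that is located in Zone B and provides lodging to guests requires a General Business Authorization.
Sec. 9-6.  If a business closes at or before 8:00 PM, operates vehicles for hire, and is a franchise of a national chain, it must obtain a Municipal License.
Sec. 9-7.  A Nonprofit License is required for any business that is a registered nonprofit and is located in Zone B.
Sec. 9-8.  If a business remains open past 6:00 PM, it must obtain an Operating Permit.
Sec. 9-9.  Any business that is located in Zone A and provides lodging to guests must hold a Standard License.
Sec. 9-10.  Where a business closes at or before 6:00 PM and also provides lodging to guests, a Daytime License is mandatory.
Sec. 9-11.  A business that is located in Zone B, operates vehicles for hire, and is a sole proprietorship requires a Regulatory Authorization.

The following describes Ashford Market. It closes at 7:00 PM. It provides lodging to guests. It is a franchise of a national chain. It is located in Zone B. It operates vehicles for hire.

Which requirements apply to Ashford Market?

General Business Authorization, Late-Night Authorization, Municipal License, Municipal Registration, Operating Permit

Sec. 9-1. closes 7:00 PM, after 5:00 PM; operates vehicles for hire → Late-Night Authorization required.
Sec. 9-2. is a franchise of a national chain; is located in Zone B → Municipal Registration required.
Sec. 9-3. closes 7:00 PM, after 5:00 PM; is located in Zone B → Standard Registration not required.
Sec. 9-4. is a franchise of a national chain (not: is a worker-owned cooperative); is located in Zone B; closes 7:00 PM, after 6:00 PM → Standard Authorization not required.
Sec. 9-5. is located in Zone B; provides lodging to guests → General Business Authorization required.
Sec. 9-6. closes 7:00 PM, at/before 8:00 PM; operates vehicles for hire; is a franchise of a national chain → Municipal License required.
Sec. 9-7. is a franchise of a national chain (not: is a registered nonprofit); is located in Zone B → Nonprofit License not required.
Sec. 9-8. closes 7:00 PM, after 6:00 PM → Operating Permit required.
Sec. 9-9. is located in Zone B (not: is located in Zone A); provides lodging to guests → Standard License not required.
Sec. 9-10. closes 7:00 PM, after 6:00 PM; provides lodging to guests → Daytime License not required.
Sec. 9-11. is located in Zone B; operates vehicles for hire; is a franchise of a national chain (not: is a sole proprietorship) → Regulatory Authorization not required.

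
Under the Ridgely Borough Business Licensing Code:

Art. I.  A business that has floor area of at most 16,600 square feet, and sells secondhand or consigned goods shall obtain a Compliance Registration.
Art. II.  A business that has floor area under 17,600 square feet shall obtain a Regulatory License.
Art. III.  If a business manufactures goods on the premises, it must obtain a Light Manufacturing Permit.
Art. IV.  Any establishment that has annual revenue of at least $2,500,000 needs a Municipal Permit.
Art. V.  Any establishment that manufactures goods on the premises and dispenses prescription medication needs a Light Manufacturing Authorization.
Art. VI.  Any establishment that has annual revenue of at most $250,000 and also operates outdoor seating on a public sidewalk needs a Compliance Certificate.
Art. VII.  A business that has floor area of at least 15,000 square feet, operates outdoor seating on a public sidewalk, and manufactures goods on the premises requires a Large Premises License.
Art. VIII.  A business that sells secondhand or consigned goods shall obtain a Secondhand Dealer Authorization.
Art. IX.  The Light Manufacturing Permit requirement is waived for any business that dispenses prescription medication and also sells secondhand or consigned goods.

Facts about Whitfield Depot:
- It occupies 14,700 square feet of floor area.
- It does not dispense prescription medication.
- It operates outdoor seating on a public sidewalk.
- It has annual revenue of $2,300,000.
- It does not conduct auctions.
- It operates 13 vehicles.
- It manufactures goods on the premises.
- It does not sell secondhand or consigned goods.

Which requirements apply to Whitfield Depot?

Art. I. floor area 14,700 square feet ≤ 16,600 square feet; does not sell secondhand or consigned goods → Compliance Registration not required.
Art. II. floor area 14,700 square feet < 17,600 square feet → Regulatory License required.
Art. III. manufactures goods on the premises → Light Manufacturing Permit required.
Art. IV. revenue $2,300,000 < $2,500,000 → Municipal Permit not required.
Art. V. manufactures goods on the premises; does not dispense prescription medication → Light Manufacturing Authorization not required.
Art. VI. revenue $2,300,000 > $250,000; operates outdoor seating on a public sidewalk → Compliance Certificate not required.
Art. VII. floor area 14,700 square feet < 15,000 square feet; operates outdoor seating on a public sidewalk; manufactures goods on the premises → Large Premises License not required.
Art. VIII. does not sell secondhand or consigned goods → Secondhand Dealer Authorization not required.
Art. IX. does not dispense prescription medication; does not sell secondhand or consigned goods → Light Manufacturing Permit exemption does not apply.

Light Manufacturing Permit, Regulatory License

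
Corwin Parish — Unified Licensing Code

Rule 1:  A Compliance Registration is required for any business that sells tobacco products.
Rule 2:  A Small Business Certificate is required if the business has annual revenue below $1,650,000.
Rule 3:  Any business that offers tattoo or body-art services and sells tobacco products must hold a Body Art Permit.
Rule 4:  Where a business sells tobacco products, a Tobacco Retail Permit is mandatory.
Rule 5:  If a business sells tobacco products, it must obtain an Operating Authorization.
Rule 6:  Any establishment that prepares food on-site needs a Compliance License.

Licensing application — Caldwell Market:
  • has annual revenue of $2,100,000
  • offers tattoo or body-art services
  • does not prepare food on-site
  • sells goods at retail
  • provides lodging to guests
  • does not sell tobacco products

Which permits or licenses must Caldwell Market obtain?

None

Rule 1: does not sell tobacco products → Compliance Registration not required.
Rule 2: revenue $2,100,000 ≥ $1,650,000 → Small Business Certificate not required.
Rule 3: offers tattoo or body-art services; does not sell tobacco products → Body Art Permit not required.
Rule 4: does not sell tobacco products → Tobacco Retail Permit not required.
Rule 5: does not sell tobacco products → Operating Authorization not required.
Rule 6: does not prepare food on-site → Compliance License not required.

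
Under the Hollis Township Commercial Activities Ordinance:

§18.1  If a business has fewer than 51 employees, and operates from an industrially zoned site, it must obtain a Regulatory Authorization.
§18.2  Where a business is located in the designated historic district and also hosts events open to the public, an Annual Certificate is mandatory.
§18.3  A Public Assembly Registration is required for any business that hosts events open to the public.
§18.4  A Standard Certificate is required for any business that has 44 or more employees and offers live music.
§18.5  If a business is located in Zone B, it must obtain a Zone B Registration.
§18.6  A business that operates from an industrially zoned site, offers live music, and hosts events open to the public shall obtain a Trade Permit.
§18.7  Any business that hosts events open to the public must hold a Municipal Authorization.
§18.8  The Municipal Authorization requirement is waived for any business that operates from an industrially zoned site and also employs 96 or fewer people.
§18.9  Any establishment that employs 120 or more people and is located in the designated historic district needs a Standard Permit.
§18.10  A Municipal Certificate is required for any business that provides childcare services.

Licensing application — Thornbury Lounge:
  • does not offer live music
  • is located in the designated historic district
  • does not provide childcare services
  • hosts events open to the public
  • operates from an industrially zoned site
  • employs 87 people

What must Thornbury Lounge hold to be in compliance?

§18.1 employees 87 ≥ 51; operates from an industrially zoned site → Regulatory Authorization not required.
§18.2 is located in the designated historic district; hosts events open to the public → Annual Certificate required.
§18.3 hosts events open to the public → Public Assembly Registration required.
§18.4 employees 87 ≥ 44; does not offer live music → Standard Certificate not required.
§18.5 is located in the designated historic district (not: is located in Zone B) → Zone B Registration not required.
§18.6 operates from an industrially zoned site; does not offer live music; hosts events open to the public → Trade Permit not required.
§18.7 hosts events open to the public → Municipal Authorization required.
§18.8 operates from an industrially zoned site; employees 87 ≤ 96 → exempt from Municipal Authorization.
§18.9 employees 87 < 120; is located in the designated historic district → Standard Permit not required.
§18.10 does not provide childcare services → Municipal Certificate not required.

Annual Certificate, Public Assembly Registration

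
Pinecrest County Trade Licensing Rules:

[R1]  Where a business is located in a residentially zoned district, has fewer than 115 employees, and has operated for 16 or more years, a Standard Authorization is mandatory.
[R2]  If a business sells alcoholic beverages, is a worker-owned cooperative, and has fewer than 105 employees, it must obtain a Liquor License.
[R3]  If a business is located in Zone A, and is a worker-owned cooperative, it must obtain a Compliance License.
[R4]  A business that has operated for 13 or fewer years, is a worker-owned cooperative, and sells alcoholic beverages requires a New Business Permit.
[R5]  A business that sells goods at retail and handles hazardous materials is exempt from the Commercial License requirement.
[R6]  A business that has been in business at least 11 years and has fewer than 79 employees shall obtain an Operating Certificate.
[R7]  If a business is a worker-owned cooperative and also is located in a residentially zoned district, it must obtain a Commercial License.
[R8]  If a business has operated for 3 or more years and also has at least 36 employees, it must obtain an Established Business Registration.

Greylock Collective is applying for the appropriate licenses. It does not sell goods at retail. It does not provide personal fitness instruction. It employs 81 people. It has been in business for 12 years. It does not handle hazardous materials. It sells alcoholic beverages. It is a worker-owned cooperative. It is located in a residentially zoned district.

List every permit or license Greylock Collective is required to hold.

Commercial License, Established Business Registration, Liquor License, New Business Permit

[R1] is located in a residentially zoned district; employees 81 < 115; years in business 12 < 16 → Standard Authorization not required.
[R2] sells alcoholic beverages; is a worker-owned cooperative; employees 81 < 105 → Liquor License required.
[R3] is located in a residentially zoned district (not: is located in Zone A); is a worker-owned cooperative → Compliance License not required.
[R4] years in business 12 ≤ 13; is a worker-owned cooperative; sells alcoholic beverages → New Business Permit required.
[R5] does not sell goods at retail; does not handle hazardous materials → Commercial License exemption does not apply.
[R6] years in business 12 ≥ 11; employees 81 ≥ 79 → Operating Certificate not required.
[R7] is a worker-owned cooperative; is located in a residentially zoned district → Commercial License required.
[R8] years in business 12 ≥ 3; employees 81 ≥ 36 → Established Business Registration required.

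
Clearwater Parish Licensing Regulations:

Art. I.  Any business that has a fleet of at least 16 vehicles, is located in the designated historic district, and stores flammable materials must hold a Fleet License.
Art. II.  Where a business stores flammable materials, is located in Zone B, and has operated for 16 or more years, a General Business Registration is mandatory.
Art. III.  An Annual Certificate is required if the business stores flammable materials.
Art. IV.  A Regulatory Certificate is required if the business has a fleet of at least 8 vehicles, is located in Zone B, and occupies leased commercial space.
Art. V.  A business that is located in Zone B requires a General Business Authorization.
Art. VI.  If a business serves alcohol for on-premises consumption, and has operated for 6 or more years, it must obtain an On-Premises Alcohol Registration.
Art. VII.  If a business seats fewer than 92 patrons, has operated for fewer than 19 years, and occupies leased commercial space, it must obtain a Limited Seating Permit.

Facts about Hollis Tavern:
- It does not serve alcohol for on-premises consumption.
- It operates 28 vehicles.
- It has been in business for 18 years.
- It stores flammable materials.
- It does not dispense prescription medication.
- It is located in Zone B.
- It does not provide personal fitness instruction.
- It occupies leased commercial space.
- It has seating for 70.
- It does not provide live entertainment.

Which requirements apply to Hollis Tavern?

Annual Certificate, General Business Authorization, General Business Registration, Limited Seating Permit, Regulatory Certificate

Art. I. vehicles 28 ≥ 16; is located in Zone B (not: is located in the designated historic district); stores flammable materials → Fleet License not required.
Art. II. stores flammable materials; is located in Zone B; years in business 18 ≥ 16 → General Business Registration required.
Art. III. stores flammable materials → Annual Certificate required.
Art. IV. vehicles 28 ≥ 8; is located in Zone B; occupies leased commercial space → Regulatory Certificate required.
Art. V. is located in Zone B → General Business Authorization required.
Art. VI. does not serve alcohol for on-premises consumption; years in business 18 ≥ 6 → On-Premises Alcohol Registration not required.
Art. VII. seating 70 < 92; years in business 18 < 19; occupies leased commercial space → Limited Seating Permit required.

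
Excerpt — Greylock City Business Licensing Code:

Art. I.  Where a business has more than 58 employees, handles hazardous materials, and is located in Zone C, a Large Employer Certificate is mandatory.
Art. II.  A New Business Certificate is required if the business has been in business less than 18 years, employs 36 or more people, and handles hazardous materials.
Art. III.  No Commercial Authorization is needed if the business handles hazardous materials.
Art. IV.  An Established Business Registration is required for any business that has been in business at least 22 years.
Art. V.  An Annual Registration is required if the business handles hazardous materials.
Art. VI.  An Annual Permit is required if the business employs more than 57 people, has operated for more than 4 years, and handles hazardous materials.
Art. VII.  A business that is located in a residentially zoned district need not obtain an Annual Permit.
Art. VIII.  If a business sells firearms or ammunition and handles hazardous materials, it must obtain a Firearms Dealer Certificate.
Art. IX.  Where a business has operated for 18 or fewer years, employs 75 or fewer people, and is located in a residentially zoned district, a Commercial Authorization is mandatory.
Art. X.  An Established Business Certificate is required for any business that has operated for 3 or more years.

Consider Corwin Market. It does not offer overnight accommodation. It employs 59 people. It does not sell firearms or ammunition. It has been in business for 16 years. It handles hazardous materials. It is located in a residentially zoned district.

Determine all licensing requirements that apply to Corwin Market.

Art. I. employees 59 > 58; handles hazardous materials; is located in a residentially zoned district (not: is located in Zone C) → Large Employer Certificate not required.
Art. II. years in business 16 < 18; employees 59 ≥ 36; handles hazardous materials → New Business Certificate required.
Art. III. handles hazardous materials → exempt from Commercial Authorization.
Art. IV. years in business 16 < 22 → Established Business Registration not required.
Art. V. handles hazardous materials → Annual Registration required.
Art. VI. employees 59 > 57; years in business 16 > 4; handles hazardous materials → Annual Permit required.
Art. VII. is located in a residentially zoned district → exempt from Annual Permit.
Art. VIII. does not sell firearms or ammunition; handles hazardous materials → Firearms Dealer Certificate not required.
Art. IX. years in business 16 ≤ 18; employees 59 ≤ 75; is located in a residentially zoned district → Commercial Authorization required.
Art. X. years in business 16 ≥ 3 → Established Business Certificate required.

Annual Registration, Established Business Certificate, New Business Certificate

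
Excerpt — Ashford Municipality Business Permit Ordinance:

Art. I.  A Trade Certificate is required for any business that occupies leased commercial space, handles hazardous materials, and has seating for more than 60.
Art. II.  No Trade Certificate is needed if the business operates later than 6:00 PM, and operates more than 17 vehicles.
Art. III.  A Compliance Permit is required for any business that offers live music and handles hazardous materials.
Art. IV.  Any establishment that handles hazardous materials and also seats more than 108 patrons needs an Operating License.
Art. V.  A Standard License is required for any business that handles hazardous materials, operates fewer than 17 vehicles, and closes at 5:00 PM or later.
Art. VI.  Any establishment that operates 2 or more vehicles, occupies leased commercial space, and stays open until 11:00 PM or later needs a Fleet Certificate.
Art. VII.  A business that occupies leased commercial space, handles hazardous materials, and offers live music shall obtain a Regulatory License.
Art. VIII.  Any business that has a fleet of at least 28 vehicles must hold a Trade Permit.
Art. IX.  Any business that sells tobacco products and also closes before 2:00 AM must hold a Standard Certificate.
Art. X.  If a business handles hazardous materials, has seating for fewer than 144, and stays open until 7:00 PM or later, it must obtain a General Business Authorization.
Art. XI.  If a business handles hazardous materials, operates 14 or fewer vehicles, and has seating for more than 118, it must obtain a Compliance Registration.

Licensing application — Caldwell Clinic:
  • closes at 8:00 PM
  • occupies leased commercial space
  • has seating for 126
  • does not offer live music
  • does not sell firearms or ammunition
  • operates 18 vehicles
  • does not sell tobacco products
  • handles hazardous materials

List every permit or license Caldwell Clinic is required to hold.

General Business Authorization, Operating License

Art. I. occupies leased commercial space; handles hazardous materials; seating 126 > 60 → Trade Certificate required.
Art. II. closes 8:00 PM, after 6:00 PM; vehicles 18 > 17 → exempt from Trade Certificate.
Art. III. does not offer live music; handles hazardous materials → Compliance Permit not required.
Art. IV. handles hazardous materials; seating 126 > 108 → Operating License required.
Art. V. handles hazardous materials; vehicles 18 ≥ 17; closes 8:00 PM, after 5:00 PM → Standard License not required.
Art. VI. vehicles 18 ≥ 2; occupies leased commercial space; closes 8:00 PM, at/before 11:00 PM → Fleet Certificate not required.
Art. VII. occupies leased commercial space; handles hazardous materials; does not offer live music → Regulatory License not required.
Art. VIII. vehicles 18 < 28 → Trade Permit not required.
Art. IX. does not sell tobacco products; closes 8:00 PM, at/before 2:00 AM → Standard Certificate not required.
Art. X. handles hazardous materials; seating 126 < 144; closes 8:00 PM, after 7:00 PM → General Business Authorization required.
Art. XI. handles hazardous materials; vehicles 18 > 14; seating 126 > 118 → Compliance Registration not required.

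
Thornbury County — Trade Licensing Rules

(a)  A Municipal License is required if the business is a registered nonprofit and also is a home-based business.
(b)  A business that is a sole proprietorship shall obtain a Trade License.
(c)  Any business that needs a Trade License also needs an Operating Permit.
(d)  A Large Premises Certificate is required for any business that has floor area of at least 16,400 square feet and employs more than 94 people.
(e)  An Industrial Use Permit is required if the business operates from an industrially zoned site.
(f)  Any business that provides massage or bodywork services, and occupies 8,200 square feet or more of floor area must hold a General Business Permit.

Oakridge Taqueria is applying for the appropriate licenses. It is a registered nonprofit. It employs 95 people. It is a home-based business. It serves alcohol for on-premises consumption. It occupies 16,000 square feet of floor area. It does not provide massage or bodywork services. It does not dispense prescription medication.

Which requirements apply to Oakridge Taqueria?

Municipal License

(a) is a registered nonprofit; is a home-based business → Municipal License required.
(b) is a registered nonprofit (not: is a sole proprietorship) → Trade License not required.
(c) Trade License is not required → no effect.
(d) floor area 16,000 square feet < 16,400 square feet; employees 95 > 94 → Large Premises Certificate not required.
(e) is a home-based business (not: operates from an industrially zoned site) → Industrial Use Permit not required.
(f) does not provide massage or bodywork services; floor area 16,000 square feet ≥ 8,200 square feet → General Business Permit not required.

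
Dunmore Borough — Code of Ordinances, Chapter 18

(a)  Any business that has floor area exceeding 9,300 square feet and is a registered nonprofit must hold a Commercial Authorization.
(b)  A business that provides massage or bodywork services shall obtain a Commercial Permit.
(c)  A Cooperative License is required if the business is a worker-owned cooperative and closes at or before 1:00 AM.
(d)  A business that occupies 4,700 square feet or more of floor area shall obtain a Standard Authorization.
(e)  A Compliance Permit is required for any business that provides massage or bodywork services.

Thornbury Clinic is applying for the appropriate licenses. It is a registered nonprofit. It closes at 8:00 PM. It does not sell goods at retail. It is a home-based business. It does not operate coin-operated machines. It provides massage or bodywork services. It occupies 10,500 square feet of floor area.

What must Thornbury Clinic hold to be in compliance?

(a) floor area 10,500 square feet > 9,300 square feet; is a registered nonprofit → Commercial Authorization required.
(b) provides massage or bodywork services → Commercial Permit required.
(c) is a registered nonprofit (not: is a worker-owned cooperative); closes 8:00 PM, at/before 1:00 AM → Cooperative License not required.
(d) floor area 10,500 square feet ≥ 4,700 square feet → Standard Authorization required.
(e) provides massage or bodywork services → Compliance Permit required.

Commercial Authorization, Commercial Permit, Compliance Permit, Standard Authorization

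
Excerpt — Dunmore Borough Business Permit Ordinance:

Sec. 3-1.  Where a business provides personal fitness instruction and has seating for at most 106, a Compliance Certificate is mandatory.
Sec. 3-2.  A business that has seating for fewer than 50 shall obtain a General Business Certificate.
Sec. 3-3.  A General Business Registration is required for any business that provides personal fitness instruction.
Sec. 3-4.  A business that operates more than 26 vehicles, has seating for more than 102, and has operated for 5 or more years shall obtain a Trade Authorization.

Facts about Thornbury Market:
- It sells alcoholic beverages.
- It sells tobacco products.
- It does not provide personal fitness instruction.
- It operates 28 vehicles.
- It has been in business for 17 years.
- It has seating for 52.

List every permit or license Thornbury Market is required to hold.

Sec. 3-1. does not provide personal fitness instruction; seating 52 ≤ 106 → Compliance Certificate not required.
Sec. 3-2. seating 52 ≥ 50 → General Business Certificate not required.
Sec. 3-3. does not provide personal fitness instruction → General Business Registration not required.
Sec. 3-4. vehicles 28 > 26; seating 52 ≤ 102; years in business 17 ≥ 5 → Trade Authorization not required.

None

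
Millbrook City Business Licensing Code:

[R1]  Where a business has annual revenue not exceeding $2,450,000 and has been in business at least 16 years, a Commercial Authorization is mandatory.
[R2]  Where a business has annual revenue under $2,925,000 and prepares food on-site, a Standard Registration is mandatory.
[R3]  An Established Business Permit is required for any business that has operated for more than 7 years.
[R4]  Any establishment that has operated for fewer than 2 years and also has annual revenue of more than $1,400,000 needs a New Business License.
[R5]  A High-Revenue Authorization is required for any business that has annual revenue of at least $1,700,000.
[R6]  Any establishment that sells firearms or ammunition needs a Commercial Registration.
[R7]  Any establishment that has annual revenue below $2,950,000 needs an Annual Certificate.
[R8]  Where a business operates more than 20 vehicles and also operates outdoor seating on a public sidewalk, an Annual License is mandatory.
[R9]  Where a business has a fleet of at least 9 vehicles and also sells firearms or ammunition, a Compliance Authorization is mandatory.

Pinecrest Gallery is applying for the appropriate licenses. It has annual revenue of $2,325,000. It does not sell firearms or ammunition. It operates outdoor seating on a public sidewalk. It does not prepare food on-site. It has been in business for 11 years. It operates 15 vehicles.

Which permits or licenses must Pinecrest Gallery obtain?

[R1] revenue $2,325,000 ≤ $2,450,000; years in business 11 < 16 → Commercial Authorization not required.
[R2] revenue $2,325,000 < $2,925,000; does not prepare food on-site → Standard Registration not required.
[R3] years in business 11 > 7 → Established Business Permit required.
[R4] years in business 11 ≥ 2; revenue $2,325,000 > $1,400,000 → New Business License not required.
[R5] revenue $2,325,000 ≥ $1,700,000 → High-Revenue Authorization required.
[R6] does not sell firearms or ammunition → Commercial Registration not required.
[R7] revenue $2,325,000 < $2,950,000 → Annual Certificate required.
[R8] vehicles 15 ≤ 20; operates outdoor seating on a public sidewalk → Annual License not required.
[R9] vehicles 15 ≥ 9; does not sell firearms or ammunition → Compliance Authorization not required.

Annual Certificate, Established Business Permit, High-Revenue Authorization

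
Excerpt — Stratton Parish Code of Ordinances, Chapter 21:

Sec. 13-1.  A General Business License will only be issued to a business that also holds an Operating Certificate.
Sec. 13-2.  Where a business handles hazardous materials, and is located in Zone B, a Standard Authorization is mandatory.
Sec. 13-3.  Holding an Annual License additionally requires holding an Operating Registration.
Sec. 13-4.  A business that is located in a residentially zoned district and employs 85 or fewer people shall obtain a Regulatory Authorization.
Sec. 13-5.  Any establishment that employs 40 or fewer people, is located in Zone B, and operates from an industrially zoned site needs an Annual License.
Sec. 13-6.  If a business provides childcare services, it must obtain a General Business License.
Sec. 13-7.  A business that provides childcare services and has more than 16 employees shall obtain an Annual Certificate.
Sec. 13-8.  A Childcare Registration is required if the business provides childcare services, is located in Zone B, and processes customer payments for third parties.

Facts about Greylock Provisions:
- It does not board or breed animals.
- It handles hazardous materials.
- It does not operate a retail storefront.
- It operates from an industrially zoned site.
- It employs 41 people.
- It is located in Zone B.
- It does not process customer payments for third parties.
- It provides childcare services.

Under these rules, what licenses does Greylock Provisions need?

Annual Certificate, General Business License, Operating Certificate, Standard Authorization

Sec. 13-1. General Business License is required → Operating Certificate also required.
Sec. 13-2. handles hazardous materials; is located in Zone B → Standard Authorization required.
Sec. 13-3. Annual License is not required → no effect.
Sec. 13-4. is located in Zone B (not: is located in a residentially zoned district); employees 41 ≤ 85 → Regulatory Authorization not required.
Sec. 13-5. employees 41 > 40; is located in Zone B; operates from an industrially zoned site → Annual License not required.
Sec. 13-6. provides childcare services → General Business License required.
Sec. 13-7. provides childcare services; employees 41 > 16 → Annual Certificate required.
Sec. 13-8. provides childcare services; is located in Zone B; does not process customer payments for third parties → Childcare Registration not required.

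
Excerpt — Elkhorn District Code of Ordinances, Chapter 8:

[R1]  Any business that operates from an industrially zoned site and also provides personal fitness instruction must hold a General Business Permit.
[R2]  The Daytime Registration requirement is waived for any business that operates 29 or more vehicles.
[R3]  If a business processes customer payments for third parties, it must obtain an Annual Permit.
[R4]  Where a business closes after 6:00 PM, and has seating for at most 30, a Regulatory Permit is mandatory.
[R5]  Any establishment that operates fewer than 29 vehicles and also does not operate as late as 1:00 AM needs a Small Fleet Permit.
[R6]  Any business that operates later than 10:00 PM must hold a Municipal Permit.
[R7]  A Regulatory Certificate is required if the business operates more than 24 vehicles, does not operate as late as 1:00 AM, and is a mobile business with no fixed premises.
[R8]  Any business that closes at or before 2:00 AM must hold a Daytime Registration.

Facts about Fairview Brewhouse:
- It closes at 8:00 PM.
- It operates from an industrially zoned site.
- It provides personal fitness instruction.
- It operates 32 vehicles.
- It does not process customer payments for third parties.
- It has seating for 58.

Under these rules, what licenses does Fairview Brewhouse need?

General Business Permit

[R1] operates from an industrially zoned site; provides personal fitness instruction → General Business Permit required.
[R2] vehicles 32 ≥ 29 → exempt from Daytime Registration.
[R3] does not process customer payments for third parties → Annual Permit not required.
[R4] closes 8:00 PM, after 6:00 PM; seating 58 > 30 → Regulatory Permit not required.
[R5] vehicles 32 ≥ 29; closes 8:00 PM, at/before 1:00 AM → Small Fleet Permit not required.
[R6] closes 8:00 PM, at/before 10:00 PM → Municipal Permit not required.
[R7] vehicles 32 > 24; closes 8:00 PM, at/before 1:00 AM; operates from an industrially zoned site (not: is a mobile business with no fixed premises) → Regulatory Certificate not required.
[R8] closes 8:00 PM, at/before 2:00 AM → Daytime Registration required.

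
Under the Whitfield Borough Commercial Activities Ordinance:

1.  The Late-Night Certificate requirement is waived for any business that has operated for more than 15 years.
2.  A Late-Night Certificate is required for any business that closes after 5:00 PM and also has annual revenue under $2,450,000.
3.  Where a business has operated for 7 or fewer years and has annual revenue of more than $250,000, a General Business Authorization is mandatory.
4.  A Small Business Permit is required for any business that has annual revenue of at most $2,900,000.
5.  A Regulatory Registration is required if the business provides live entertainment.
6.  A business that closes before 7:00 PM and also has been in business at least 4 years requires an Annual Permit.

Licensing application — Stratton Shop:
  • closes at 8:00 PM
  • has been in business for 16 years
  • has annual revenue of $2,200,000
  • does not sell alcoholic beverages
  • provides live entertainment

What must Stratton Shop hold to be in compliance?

1. years in business 16 > 15 → exempt from Late-Night Certificate.
2. closes 8:00 PM, after 5:00 PM; revenue $2,200,000 < $2,450,000 → Late-Night Certificate required.
3. years in business 16 > 7; revenue $2,200,000 > $250,000 → General Business Authorization not required.
4. revenue $2,200,000 ≤ $2,900,000 → Small Business Permit required.
5. provides live entertainment → Regulatory Registration required.
6. closes 8:00 PM, after 7:00 PM; years in business 16 ≥ 4 → Annual Permit not required.

Regulatory Registration, Small Business Permit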